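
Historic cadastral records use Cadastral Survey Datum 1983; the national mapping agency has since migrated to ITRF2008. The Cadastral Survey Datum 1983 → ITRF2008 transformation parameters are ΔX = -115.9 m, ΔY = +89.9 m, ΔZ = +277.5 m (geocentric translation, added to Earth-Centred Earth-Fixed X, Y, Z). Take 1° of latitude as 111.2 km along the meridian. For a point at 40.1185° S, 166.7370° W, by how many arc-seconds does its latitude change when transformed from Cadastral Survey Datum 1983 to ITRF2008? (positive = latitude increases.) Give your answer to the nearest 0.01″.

Δφ = 8.79″

sin φ = -0.644371, cos φ = 0.764713, sin λ = -0.229421, cos λ = -0.973327.
North component: ΔN = −sin φ cos λ·ΔX − sin φ sin λ·ΔY + cos φ·ΔZ = −(-0.644371)(-0.973327)(-115.9) − (-0.644371)(-0.229421)(89.9) + (0.764713)(277.5) = 271.61 m.
1° of latitude spans 111200 m, so Δφ = 271.61 / 111200 × 3600 = 8.793″.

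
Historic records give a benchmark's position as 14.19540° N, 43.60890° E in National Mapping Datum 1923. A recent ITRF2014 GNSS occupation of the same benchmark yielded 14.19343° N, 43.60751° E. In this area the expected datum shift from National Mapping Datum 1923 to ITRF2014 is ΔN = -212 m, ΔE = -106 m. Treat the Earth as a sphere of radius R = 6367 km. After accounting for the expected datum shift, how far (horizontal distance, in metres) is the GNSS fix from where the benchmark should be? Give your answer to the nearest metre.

Observed coordinate differences: Δφ = -0.00197°, Δλ = -0.00139°.
Converting to metres (1° lat = 111125 m, cos φ = 0.969465): observed ΔN = -218.9 m, observed ΔE = -149.7 m.
Subtracting the expected shift leaves a residual of -218.9 − (-212) = -6.9 m north and -149.7 − (-106) = -43.7 m east.
Residual distance = √((-6.9)² + (-43.7)²) = 44.3 m.

44 m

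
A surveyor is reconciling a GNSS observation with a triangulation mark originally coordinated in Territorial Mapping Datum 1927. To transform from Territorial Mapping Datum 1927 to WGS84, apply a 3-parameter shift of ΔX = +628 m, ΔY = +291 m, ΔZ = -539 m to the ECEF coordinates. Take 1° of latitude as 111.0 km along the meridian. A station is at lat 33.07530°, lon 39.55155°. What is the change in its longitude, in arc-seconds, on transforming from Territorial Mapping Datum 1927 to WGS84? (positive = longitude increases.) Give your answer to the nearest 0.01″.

Δλ = -6.79″

sin φ = 0.545741, cos φ = 0.837954, sin λ = 0.636772, cos λ = 0.771052.
East component: ΔE = −sin λ·ΔX + cos λ·ΔY = −(0.636772)(628) + (0.771052)(291) = -175.52 m.
1° of latitude spans 111000 m; at latitude φ, 1° of longitude spans that × cos φ = 93012.9 m, so Δλ = -175.52 / 93012.9 × 3600 = -6.793″.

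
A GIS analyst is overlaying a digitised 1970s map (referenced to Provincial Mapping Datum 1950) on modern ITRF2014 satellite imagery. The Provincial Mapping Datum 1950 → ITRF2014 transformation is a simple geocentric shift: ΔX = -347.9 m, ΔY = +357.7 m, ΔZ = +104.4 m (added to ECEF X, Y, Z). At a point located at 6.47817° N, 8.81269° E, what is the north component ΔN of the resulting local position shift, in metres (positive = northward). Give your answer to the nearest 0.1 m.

ΔN = 136.3 m

At φ = 6.47817°, λ = 8.81269°: sin φ = 0.112825, cos φ = 0.993615, sin λ = 0.153205, cos λ = 0.988194.
ΔN = −sin φ cos λ·ΔX − sin φ sin λ·ΔY + cos φ·ΔZ = −(0.112825)(0.988194)(-347.9) − (0.112825)(0.153205)(357.7) + (0.993615)(104.4) = 136.34 m.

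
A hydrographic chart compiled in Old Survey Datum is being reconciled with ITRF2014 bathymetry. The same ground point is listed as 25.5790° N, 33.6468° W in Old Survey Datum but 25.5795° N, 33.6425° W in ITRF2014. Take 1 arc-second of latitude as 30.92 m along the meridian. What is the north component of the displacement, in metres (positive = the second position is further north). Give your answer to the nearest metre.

Δφ = 25.5795° − 25.5790° = +0.0005°; Δλ = -33.6425° − -33.6468° = +0.0043°.
1° of latitude = 3600 × 30.92 = 111312 m.
ΔN = Δφ × 111312 = 55.7 m; ΔE = Δλ × 111312 × cos(25.5790°) = +0.0043 × 111312 × 0.901991 = 431.7 m.

ΔN = 56 m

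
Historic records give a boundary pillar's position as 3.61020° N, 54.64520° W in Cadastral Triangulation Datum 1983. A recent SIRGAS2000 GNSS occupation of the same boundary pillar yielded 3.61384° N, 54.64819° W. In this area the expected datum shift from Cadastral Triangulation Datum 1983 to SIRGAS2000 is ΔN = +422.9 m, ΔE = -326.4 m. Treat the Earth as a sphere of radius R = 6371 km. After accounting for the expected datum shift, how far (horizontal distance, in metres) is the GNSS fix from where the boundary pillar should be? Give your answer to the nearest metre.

Observed coordinate differences: Δφ = +0.00364°, Δλ = -0.00299°.
Converting to metres (1° lat = 111195 m, cos φ = 0.998016): observed ΔN = 404.7 m, observed ΔE = -331.8 m.
Subtracting the expected shift leaves a residual of 404.7 − (422.9) = -18.2 m north and -331.8 − (-326.4) = -5.4 m east.
Residual distance = √((-18.2)² + (-5.4)²) = 18.9 m.

19 m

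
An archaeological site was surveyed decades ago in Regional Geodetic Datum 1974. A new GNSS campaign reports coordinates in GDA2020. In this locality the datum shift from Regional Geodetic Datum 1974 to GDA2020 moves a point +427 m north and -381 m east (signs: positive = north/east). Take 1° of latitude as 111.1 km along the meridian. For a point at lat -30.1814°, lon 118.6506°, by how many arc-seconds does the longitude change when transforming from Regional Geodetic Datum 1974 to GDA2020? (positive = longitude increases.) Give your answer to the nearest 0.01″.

Δλ = -14.28″

At latitude -30.1814°, cos φ = 0.864438.
1° of longitude at this latitude = 111.1 × cos φ = 96.04 km, so Δλ = -381.0 / 96039.1 = -0.0039671° = -14.282″.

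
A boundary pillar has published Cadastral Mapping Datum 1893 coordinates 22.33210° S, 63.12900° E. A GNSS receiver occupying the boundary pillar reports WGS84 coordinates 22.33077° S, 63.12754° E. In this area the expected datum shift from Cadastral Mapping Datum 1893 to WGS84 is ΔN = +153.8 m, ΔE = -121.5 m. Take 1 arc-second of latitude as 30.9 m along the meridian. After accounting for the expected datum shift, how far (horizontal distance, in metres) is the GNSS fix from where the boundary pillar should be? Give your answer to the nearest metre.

29 m

Observed coordinate differences: Δφ = +0.00133°, Δλ = -0.00146°.
Converting to metres (1° lat = 111240 m, cos φ = 0.924997): observed ΔN = 147.9 m, observed ΔE = -150.2 m.
Subtracting the expected shift leaves a residual of 147.9 − (153.8) = -5.9 m north and -150.2 − (-121.5) = -28.7 m east.
Residual distance = √((-5.9)² + (-28.7)²) = 29.3 m.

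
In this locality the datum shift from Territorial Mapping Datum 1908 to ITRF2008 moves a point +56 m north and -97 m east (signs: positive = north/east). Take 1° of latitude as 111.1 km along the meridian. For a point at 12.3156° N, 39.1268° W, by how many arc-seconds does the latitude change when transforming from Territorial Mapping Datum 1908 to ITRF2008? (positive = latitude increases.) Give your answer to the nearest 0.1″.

Δφ = 1.8″

1° of latitude = 111.1 km, so Δφ = 56.0 / 111100 = 0.0005041° = 1.815″.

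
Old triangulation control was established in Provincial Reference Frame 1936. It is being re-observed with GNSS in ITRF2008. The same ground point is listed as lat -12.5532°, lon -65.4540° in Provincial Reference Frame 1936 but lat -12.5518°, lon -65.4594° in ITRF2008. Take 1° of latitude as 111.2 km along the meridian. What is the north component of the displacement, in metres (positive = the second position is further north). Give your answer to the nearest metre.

Δφ = -12.5518° − -12.5532° = +0.0014°; Δλ = -65.4594° − -65.4540° = -0.0054°.
ΔN = Δφ × 111200 = 155.7 m; ΔE = Δλ × 111200 × cos(-12.5532°) = -0.0054 × 111200 × 0.976095 = -586.1 m.

ΔN = 156 m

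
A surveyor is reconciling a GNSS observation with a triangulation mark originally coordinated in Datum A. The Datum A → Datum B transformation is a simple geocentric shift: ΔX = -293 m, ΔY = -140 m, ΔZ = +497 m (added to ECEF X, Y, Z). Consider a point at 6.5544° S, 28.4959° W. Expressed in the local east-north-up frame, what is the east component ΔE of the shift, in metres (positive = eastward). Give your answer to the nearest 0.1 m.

At φ = -6.5544°, λ = -28.4959°: sin φ = -0.114147, cos φ = 0.993464, sin λ = -0.477096, cos λ = 0.878851.
ΔE = −sin λ·ΔX + cos λ·ΔY = −(-0.477096)·(-293) + (0.878851)·(-140) = -262.83 m.

ΔE = -262.8 m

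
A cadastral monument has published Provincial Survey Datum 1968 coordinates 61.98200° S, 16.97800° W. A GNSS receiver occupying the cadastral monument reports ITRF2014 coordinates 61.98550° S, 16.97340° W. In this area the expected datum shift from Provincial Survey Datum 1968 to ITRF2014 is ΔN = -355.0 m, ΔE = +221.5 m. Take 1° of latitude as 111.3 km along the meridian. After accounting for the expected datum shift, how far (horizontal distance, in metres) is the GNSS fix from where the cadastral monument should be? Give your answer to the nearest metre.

Observed coordinate differences: Δφ = -0.00350°, Δλ = +0.00460°.
Converting to metres (1° lat = 111300 m, cos φ = 0.469749): observed ΔN = -389.6 m, observed ΔE = 240.5 m.
Subtracting the expected shift leaves a residual of -389.6 − (-355.0) = -34.6 m north and 240.5 − (221.5) = 19.0 m east.
Residual distance = √((-34.6)² + 19.0²) = 39.4 m.

39 m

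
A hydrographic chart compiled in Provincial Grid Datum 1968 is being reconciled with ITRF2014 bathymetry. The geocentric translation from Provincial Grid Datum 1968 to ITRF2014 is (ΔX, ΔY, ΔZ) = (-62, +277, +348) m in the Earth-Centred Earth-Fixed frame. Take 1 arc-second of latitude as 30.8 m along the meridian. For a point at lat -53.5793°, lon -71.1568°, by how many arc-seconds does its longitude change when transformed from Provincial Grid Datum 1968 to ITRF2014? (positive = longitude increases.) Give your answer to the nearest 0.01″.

Δλ = 1.68″

sin φ = -0.804679, cos φ = 0.593710, sin λ = -0.946406, cos λ = 0.322979.
East component: ΔE = −sin λ·ΔX + cos λ·ΔY = −(-0.946406)(-62) + (0.322979)(277) = 30.79 m.
1° of latitude spans 3600 × 30.80 = 110880 m; at latitude φ, 1° of longitude spans that × cos φ = 65830.5 m, so Δλ = 30.79 / 65830.5 × 3600 = 1.684″.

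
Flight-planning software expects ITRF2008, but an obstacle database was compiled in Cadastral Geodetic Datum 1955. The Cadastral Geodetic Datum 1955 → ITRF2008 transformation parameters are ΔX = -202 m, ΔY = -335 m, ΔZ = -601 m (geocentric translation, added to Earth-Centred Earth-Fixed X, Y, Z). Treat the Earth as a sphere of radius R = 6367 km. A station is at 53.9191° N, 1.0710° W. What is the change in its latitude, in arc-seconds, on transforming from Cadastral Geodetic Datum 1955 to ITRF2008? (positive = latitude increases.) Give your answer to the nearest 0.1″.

Δφ = -6.3″

sin φ = 0.808186, cos φ = 0.588927, sin λ = -0.018691, cos λ = 0.999825.
North component: ΔN = −sin φ cos λ·ΔX − sin φ sin λ·ΔY + cos φ·ΔZ = −(0.808186)(0.999825)(-202) − (0.808186)(-0.018691)(-335) + (0.588927)(-601) = -195.78 m.
1° of latitude spans πR/180 = 111125 m, so Δφ = -195.78 / 111125 × 3600 = -6.342″.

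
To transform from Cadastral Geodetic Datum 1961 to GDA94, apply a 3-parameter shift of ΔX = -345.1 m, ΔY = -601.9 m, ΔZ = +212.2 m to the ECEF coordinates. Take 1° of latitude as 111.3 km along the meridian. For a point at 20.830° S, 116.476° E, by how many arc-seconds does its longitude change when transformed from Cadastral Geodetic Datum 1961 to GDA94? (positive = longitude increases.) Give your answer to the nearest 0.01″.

sin φ = -0.355596, cos φ = 0.934640, sin λ = 0.895121, cos λ = -0.445823.
East component: ΔE = −sin λ·ΔX + cos λ·ΔY = −(0.895121)(-345.1) + (-0.445823)(-601.9) = 577.25 m.
1° of latitude spans 111300 m; at latitude φ, 1° of longitude spans that × cos φ = 104025.4 m, so Δλ = 577.25 / 104025.4 × 3600 = 19.977″.

Δλ = 19.98″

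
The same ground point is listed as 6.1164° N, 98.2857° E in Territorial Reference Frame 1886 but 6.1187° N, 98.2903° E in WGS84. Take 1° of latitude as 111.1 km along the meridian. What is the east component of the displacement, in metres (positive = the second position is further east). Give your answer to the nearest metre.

ΔE = 508 m

Δφ = 6.1187° − 6.1164° = +0.0023°; Δλ = 98.2903° − 98.2857° = +0.0046°.
ΔN = Δφ × 111100 = 255.5 m; ΔE = Δλ × 111100 × cos(6.1164°) = +0.0046 × 111100 × 0.994307 = 508.2 m.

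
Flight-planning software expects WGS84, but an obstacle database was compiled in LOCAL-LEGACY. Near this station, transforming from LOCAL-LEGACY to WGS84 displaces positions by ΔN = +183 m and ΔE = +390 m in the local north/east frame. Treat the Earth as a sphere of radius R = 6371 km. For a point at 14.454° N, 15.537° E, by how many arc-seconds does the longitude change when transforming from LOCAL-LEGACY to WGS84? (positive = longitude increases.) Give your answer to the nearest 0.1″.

At latitude 14.454°, cos φ = 0.968348.
One radian of longitude at latitude φ spans R cos φ, so Δλ = ΔE / (R cos φ) = 390.0 / (6371000 × 0.968348) = 6.3216e-05 rad = 13.039″.

Δλ = 13.0″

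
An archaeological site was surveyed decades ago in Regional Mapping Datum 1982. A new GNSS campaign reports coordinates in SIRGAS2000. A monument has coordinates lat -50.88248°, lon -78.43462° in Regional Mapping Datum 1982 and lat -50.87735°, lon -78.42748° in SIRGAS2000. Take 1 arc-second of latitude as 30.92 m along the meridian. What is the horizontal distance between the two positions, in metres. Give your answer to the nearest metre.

Δφ = -50.87735° − -50.88248° = +0.00513°; Δλ = -78.42748° − -78.43462° = +0.00714°.
1° of latitude = 3600 × 30.92 = 111312 m.
ΔN = Δφ × 111312 = 571.0 m; ΔE = Δλ × 111312 × cos(-50.88248°) = +0.00714 × 111312 × 0.630913 = 501.4 m.
Distance = √(ΔE² + ΔN²) = √(501.4² + 571.0²) = 759.9 m.

760 m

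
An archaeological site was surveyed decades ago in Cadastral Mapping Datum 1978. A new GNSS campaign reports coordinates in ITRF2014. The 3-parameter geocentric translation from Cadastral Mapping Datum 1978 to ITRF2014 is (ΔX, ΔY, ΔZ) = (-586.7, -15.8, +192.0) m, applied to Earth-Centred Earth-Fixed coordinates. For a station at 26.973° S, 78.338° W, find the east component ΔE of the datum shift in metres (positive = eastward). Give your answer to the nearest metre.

ΔE = -578 m

At φ = -26.973°, λ = -78.338°: sin φ = -0.453571, cos φ = 0.891220, sin λ = -0.979357, cos λ = 0.202138.
ΔE = −sin λ·ΔX + cos λ·ΔY = −(-0.979357)·(-586.7) + (0.202138)·(-15.8) = -577.78 m.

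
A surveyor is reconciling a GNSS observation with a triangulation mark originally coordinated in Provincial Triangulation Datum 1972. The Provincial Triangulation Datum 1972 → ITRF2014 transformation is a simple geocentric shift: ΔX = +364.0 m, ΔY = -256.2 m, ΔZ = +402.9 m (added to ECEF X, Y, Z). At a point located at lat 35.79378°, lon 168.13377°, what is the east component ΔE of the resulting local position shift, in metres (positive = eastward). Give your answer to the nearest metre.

The local east axis at (φ, λ) is (−sin λ, cos λ, 0), so ΔE = −sin(168.13377°)·364.0 + cos(168.13377°)·(-256.2) = 175.88 m.

ΔE = 176 m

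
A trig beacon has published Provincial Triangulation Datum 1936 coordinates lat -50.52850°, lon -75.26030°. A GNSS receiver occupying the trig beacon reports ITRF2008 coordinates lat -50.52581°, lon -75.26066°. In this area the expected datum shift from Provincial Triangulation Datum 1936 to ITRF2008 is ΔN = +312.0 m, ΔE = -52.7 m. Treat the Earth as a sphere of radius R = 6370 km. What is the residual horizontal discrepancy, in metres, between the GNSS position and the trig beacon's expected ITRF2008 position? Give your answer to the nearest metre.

30 m

Observed coordinate differences: Δφ = +0.00269°, Δλ = -0.00036°.
Converting to metres (1° lat = 111177 m, cos φ = 0.635694): observed ΔN = 299.1 m, observed ΔE = -25.4 m.
Subtracting the expected shift leaves a residual of 299.1 − (312.0) = -12.9 m north and -25.4 − (-52.7) = 27.3 m east.
Residual distance = √((-12.9)² + 27.3²) = 30.2 m.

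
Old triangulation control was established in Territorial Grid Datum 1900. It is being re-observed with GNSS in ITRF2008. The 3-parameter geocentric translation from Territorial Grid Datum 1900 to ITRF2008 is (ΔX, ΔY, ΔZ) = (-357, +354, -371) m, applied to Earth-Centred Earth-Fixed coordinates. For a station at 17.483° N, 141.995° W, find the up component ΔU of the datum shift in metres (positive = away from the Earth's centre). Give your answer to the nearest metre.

ΔU = -51 m

The local up (radial) axis is (cos φ cos λ, cos φ sin λ, sin φ), giving ΔU = 268.306 − 207.900 − 111.457 = -51.05 m.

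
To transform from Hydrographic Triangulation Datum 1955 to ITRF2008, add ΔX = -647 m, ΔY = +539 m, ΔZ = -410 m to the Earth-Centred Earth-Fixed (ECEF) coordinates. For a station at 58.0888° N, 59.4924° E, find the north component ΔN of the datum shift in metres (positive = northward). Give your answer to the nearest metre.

At φ = 58.0888°, λ = 59.4924°: sin φ = 0.848868, cos φ = 0.528604, sin λ = 0.861562, cos λ = 0.507653.
ΔN = −sin φ cos λ·ΔX − sin φ sin λ·ΔY + cos φ·ΔZ = −(0.848868)(0.507653)(-647) − (0.848868)(0.861562)(539) + (0.528604)(-410) = -332.11 m.

ΔN = -332 m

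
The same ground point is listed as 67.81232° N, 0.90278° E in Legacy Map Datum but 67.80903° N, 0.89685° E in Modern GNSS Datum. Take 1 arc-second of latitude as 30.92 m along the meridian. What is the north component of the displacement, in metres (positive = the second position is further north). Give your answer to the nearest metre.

ΔN = -366 m

Δφ = 67.80903° − 67.81232° = -0.00329°; Δλ = 0.89685° − 0.90278° = -0.00593°.
1° of latitude = 3600 × 30.92 = 111312 m.
ΔN = Δφ × 111312 = -366.2 m; ΔE = Δλ × 111312 × cos(67.81232°) = -0.00593 × 111312 × 0.377642 = -249.3 m.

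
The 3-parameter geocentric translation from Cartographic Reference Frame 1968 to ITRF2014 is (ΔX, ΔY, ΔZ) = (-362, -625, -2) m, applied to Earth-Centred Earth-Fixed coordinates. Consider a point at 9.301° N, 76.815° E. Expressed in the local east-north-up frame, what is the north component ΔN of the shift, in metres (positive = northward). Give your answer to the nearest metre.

ΔN = 110 m

At φ = 9.301°, λ = 76.815°: sin φ = 0.161621, cos φ = 0.986853, sin λ = 0.973639, cos λ = 0.228096.
ΔN = −sin φ cos λ·ΔX − sin φ sin λ·ΔY + cos φ·ΔZ = −(0.161621)(0.228096)(-362) − (0.161621)(0.973639)(-625) + (0.986853)(-2) = 109.72 m.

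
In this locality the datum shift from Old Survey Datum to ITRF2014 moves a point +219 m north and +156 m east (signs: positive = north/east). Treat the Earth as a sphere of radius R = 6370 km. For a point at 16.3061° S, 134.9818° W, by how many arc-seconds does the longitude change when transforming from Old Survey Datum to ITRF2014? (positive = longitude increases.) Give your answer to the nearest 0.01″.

At latitude -16.3061°, cos φ = 0.959775.
One radian of longitude at latitude φ spans R cos φ, so Δλ = ΔE / (R cos φ) = 156.0 / (6370000 × 0.959775) = 2.5516e-05 rad = 5.263″.

Δλ = 5.26″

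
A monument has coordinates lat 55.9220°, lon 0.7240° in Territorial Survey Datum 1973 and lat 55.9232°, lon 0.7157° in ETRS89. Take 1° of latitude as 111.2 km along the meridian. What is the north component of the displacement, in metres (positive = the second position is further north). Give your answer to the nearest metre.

ΔN = 133 m

Δφ = 55.9232° − 55.9220° = +0.0012°; Δλ = 0.7157° − 0.7240° = -0.0083°.
ΔN = Δφ × 111200 = 133.4 m; ΔE = Δλ × 111200 × cos(55.9220°) = -0.0083 × 111200 × 0.560321 = -517.2 m.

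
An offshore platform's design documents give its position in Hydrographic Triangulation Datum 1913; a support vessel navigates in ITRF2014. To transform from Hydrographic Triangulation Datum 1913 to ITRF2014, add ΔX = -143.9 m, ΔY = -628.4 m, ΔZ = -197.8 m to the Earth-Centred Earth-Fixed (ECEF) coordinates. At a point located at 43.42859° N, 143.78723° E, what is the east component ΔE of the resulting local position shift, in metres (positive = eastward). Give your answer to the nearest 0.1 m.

The local east axis at (φ, λ) is (−sin λ, cos λ, 0), so ΔE = −sin(143.78723°)·(-143.9) + cos(143.78723°)·(-628.4) = 592.03 m.

ΔE = 592.0 m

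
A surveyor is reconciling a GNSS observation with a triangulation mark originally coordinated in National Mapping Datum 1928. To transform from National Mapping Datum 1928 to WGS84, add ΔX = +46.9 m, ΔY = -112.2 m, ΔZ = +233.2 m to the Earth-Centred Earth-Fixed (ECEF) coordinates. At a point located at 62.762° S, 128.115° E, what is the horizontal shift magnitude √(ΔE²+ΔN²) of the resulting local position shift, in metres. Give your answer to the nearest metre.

32 m

At φ = -62.762°, λ = 128.115°: sin φ = -0.889113, cos φ = 0.457688, sin λ = 0.786773, cos λ = -0.617242.
ΔE = −sin λ·ΔX + cos λ·ΔY = −(0.786773)·(46.9) + (-0.617242)·(-112.2) = 32.35 m.
ΔN = −sin φ cos λ·ΔX − sin φ sin λ·ΔY + cos φ·ΔZ = −(-0.889113)(-0.617242)(46.9) − (-0.889113)(0.786773)(-112.2) + (0.457688)(233.2) = 2.51 m.
Horizontal magnitude = √(ΔE² + ΔN²) = √(32.35² + 2.51²) = 32.45 m.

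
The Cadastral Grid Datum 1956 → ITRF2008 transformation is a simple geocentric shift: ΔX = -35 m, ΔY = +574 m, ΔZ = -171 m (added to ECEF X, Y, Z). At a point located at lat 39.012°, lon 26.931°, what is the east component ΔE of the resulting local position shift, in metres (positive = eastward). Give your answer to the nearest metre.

The local east axis at (φ, λ) is (−sin λ, cos λ, 0), so ΔE = −sin(26.931°)·(-35) + cos(26.931°)·574 = 527.60 m.

ΔE = 528 m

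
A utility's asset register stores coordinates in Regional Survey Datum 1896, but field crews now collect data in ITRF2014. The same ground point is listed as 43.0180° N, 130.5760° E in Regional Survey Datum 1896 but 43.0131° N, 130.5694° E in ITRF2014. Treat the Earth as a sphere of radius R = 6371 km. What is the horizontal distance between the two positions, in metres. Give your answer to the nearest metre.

Δφ = 43.0131° − 43.0180° = -0.0049°; Δλ = 130.5694° − 130.5760° = -0.0066°.
1° along a meridian = πR/180 = 111195 m.
ΔN = Δφ × 111195 = -544.9 m; ΔE = Δλ × 111195 × cos(43.0180°) = -0.0066 × 111195 × 0.731139 = -536.6 m.
Distance = √(ΔE² + ΔN²) = √((-536.6)² + (-544.9)²) = 764.7 m.

765 m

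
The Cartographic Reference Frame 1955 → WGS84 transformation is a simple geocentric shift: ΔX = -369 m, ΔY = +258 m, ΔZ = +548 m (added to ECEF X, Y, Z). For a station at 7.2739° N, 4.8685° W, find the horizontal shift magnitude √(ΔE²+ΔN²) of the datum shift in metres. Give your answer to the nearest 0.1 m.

The local east axis at (φ, λ) is (−sin λ, cos λ, 0), so ΔE = −sin(-4.8685°)·(-369) + cos(-4.8685°)·258 = 225.75 m.
The local north axis is (−sin φ cos λ, −sin φ sin λ, cos φ), giving ΔN = 46.552 + 2.772 + 543.590 = 592.91 m.
Horizontal magnitude = √(ΔE² + ΔN²) = √(225.75² + 592.91²) = 634.44 m.

634.4 m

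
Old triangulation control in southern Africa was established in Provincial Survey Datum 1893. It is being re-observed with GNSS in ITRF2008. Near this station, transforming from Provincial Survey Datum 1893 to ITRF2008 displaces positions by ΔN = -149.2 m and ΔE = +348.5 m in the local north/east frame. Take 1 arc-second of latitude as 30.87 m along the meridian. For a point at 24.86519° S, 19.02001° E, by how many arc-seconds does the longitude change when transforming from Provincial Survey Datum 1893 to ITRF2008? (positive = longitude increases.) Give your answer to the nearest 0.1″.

Δλ = 12.4″

At latitude -24.86519°, cos φ = 0.907300.
1″ of longitude at this latitude = 30.87 × cos φ = 28.0083 m, so Δλ = 348.5 / 28.0083 = 12.443″.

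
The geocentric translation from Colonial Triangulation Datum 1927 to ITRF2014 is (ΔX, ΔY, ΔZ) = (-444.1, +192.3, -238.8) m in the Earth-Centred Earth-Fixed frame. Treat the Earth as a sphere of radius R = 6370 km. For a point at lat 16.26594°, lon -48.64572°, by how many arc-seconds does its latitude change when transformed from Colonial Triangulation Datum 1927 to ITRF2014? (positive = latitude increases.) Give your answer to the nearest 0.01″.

Δφ = -3.45″

sin φ = 0.280096, cos φ = 0.959972, sin λ = -0.750639, cos λ = 0.660713.
North component: ΔN = −sin φ cos λ·ΔX − sin φ sin λ·ΔY + cos φ·ΔZ = −(0.280096)(0.660713)(-444.1) − (0.280096)(-0.750639)(192.3) + (0.959972)(-238.8) = -106.62 m.
1° of latitude spans πR/180 = 111177 m, so Δφ = -106.62 / 111177 × 3600 = -3.453″.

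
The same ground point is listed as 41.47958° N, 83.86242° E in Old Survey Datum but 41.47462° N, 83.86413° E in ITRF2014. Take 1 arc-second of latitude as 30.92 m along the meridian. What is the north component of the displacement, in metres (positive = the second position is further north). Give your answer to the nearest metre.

Δφ = 41.47462° − 41.47958° = -0.00496°; Δλ = 83.86413° − 83.86242° = +0.00171°.
1° of latitude = 3600 × 30.92 = 111312 m.
ΔN = Δφ × 111312 = -552.1 m; ΔE = Δλ × 111312 × cos(41.47958°) = +0.00171 × 111312 × 0.749192 = 142.6 m.

ΔN = -552 m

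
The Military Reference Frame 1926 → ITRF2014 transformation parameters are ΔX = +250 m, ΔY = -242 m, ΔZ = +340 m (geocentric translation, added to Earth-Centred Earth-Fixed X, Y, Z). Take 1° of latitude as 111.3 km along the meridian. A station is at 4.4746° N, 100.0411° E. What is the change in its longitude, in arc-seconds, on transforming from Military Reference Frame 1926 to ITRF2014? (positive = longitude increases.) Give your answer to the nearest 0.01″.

sin φ = 0.078017, cos φ = 0.996952, sin λ = 0.984683, cos λ = -0.174355.
East component: ΔE = −sin λ·ΔX + cos λ·ΔY = −(0.984683)(250) + (-0.174355)(-242) = -203.98 m.
1° of latitude spans 111300 m; at latitude φ, 1° of longitude spans that × cos φ = 110960.8 m, so Δλ = -203.98 / 110960.8 × 3600 = -6.618″.

Δλ = -6.62″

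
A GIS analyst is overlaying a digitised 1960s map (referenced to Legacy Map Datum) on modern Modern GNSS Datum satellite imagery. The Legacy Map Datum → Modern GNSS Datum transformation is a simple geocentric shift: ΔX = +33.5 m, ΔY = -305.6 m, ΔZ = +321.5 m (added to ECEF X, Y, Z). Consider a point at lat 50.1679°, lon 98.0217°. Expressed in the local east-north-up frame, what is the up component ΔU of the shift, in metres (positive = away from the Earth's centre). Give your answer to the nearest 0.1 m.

At φ = 50.1679°, λ = 98.0217°: sin φ = 0.767925, cos φ = 0.640540, sin λ = 0.990215, cos λ = -0.139548.
ΔU = cos φ cos λ·ΔX + cos φ sin λ·ΔY + sin φ·ΔZ = (0.640540)(-0.139548)(33.5) + (0.640540)(0.990215)(-305.6) + (0.767925)(321.5) = 50.06 m.

ΔU = 50.1 m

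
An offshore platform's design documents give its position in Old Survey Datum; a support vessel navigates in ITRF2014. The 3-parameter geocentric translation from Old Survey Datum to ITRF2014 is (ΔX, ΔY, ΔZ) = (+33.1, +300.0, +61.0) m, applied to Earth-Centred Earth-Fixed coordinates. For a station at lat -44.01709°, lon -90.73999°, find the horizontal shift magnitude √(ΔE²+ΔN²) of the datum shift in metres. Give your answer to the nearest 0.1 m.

167.4 m

At φ = -44.01709°, λ = -90.73999°: sin φ = -0.694873, cos φ = 0.719133, sin λ = -0.999917, cos λ = -0.012915.
ΔE = −sin λ·ΔX + cos λ·ΔY = −(-0.999917)·(33.1) + (-0.012915)·(300.0) = 29.22 m.
ΔN = −sin φ cos λ·ΔX − sin φ sin λ·ΔY + cos φ·ΔZ = −(-0.694873)(-0.012915)(33.1) − (-0.694873)(-0.999917)(300.0) + (0.719133)(61.0) = -164.87 m.
Horizontal magnitude = √(ΔE² + ΔN²) = √(29.22² + (-164.87)²) = 167.44 m.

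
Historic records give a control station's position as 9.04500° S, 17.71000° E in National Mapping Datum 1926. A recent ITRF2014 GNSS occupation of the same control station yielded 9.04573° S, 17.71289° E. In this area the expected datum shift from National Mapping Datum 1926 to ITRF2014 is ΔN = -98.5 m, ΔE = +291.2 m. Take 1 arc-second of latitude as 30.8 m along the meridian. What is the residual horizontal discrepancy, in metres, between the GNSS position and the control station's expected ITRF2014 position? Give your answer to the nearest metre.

Observed coordinate differences: Δφ = -0.00073°, Δλ = +0.00289°.
Converting to metres (1° lat = 110880 m, cos φ = 0.987565): observed ΔN = -80.9 m, observed ΔE = 316.5 m.
Subtracting the expected shift leaves a residual of -80.9 − (-98.5) = 17.6 m north and 316.5 − (291.2) = 25.3 m east.
Residual distance = √(17.6² + 25.3²) = 30.8 m.

31 m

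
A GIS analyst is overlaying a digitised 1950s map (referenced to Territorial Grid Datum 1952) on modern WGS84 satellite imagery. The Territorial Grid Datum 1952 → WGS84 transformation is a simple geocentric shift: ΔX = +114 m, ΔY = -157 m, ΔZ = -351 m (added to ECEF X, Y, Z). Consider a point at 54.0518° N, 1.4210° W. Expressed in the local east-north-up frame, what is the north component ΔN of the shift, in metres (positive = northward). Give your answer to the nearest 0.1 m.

At φ = 54.0518°, λ = -1.4210°: sin φ = 0.809548, cos φ = 0.587054, sin λ = -0.024799, cos λ = 0.999692.
ΔN = −sin φ cos λ·ΔX − sin φ sin λ·ΔY + cos φ·ΔZ = −(0.809548)(0.999692)(114) − (0.809548)(-0.024799)(-157) + (0.587054)(-351) = -301.47 m.

ΔN = -301.5 m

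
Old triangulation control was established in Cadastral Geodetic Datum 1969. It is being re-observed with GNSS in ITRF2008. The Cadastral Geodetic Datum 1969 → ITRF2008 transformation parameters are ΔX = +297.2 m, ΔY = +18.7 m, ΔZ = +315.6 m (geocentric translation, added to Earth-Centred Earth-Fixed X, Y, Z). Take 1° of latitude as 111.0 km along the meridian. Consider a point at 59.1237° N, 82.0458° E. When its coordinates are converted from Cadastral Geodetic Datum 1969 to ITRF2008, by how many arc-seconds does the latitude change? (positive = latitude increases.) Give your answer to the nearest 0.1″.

sin φ = 0.858277, cos φ = 0.513186, sin λ = 0.990379, cos λ = 0.138381.
North component: ΔN = −sin φ cos λ·ΔX − sin φ sin λ·ΔY + cos φ·ΔZ = −(0.858277)(0.138381)(297.2) − (0.858277)(0.990379)(18.7) + (0.513186)(315.6) = 110.77 m.
1° of latitude spans 111000 m, so Δφ = 110.77 / 111000 × 3600 = 3.592″.

Δφ = 3.6″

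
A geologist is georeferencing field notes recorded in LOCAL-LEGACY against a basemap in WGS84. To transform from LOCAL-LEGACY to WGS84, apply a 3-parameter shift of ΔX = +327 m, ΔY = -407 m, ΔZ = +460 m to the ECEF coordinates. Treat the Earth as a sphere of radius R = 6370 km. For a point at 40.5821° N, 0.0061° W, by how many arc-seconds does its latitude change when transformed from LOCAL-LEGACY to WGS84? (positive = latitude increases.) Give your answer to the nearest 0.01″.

sin φ = 0.650537, cos φ = 0.759475, sin λ = -0.000106, cos λ = 1.000000.
North component: ΔN = −sin φ cos λ·ΔX − sin φ sin λ·ΔY + cos φ·ΔZ = −(0.650537)(1.000000)(327) − (0.650537)(-0.000106)(-407) + (0.759475)(460) = 136.60 m.
1° of latitude spans πR/180 = 111177 m, so Δφ = 136.60 / 111177 × 3600 = 4.423″.

Δφ = 4.42″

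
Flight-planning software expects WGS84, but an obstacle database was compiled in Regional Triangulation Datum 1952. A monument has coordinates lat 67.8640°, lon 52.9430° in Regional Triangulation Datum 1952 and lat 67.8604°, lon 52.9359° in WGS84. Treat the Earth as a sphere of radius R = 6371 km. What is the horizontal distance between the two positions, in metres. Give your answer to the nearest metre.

Δφ = 67.8604° − 67.8640° = -0.0036°; Δλ = 52.9359° − 52.9430° = -0.0071°.
1° along a meridian = πR/180 = 111195 m.
ΔN = Δφ × 111195 = -400.3 m; ΔE = Δλ × 111195 × cos(67.8640°) = -0.0071 × 111195 × 0.376806 = -297.5 m.
Distance = √(ΔE² + ΔN²) = √((-297.5)² + (-400.3)²) = 498.7 m.

499 m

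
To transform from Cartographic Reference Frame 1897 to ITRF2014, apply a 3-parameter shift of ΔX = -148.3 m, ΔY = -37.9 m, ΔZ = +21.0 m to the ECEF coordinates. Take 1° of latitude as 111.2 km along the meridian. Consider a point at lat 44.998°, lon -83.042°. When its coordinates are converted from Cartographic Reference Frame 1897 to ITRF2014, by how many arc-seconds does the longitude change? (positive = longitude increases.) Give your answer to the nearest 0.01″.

sin φ = 0.707082, cos φ = 0.707131, sin λ = -0.992635, cos λ = 0.121142.
East component: ΔE = −sin λ·ΔX + cos λ·ΔY = −(-0.992635)(-148.3) + (0.121142)(-37.9) = -151.80 m.
1° of latitude spans 111200 m; at latitude φ, 1° of longitude spans that × cos φ = 78633.0 m, so Δλ = -151.80 / 78633.0 × 3600 = -6.950″.

Δλ = -6.95″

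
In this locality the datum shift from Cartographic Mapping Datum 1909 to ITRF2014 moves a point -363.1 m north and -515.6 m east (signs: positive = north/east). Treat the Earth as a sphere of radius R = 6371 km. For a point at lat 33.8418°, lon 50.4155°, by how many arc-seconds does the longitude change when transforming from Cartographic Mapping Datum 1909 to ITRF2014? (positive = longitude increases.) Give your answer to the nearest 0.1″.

At latitude 33.8418°, cos φ = 0.830578.
One radian of longitude at latitude φ spans R cos φ, so Δλ = ΔE / (R cos φ) = -515.6 / (6371000 × 0.830578) = -9.7437e-05 rad = -20.098″.

Δλ = -20.1″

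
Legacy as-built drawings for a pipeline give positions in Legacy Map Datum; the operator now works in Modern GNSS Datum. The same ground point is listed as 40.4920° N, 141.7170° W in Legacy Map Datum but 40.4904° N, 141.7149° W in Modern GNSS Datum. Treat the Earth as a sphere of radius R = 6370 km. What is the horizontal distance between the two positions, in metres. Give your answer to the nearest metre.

251 m

Δφ = 40.4904° − 40.4920° = -0.0016°; Δλ = -141.7149° − -141.7170° = +0.0021°.
1° along a meridian = πR/180 = 111177 m.
ΔN = Δφ × 111177 = -177.9 m; ΔE = Δλ × 111177 × cos(40.4920°) = +0.0021 × 111177 × 0.760497 = 177.6 m.
Distance = √(ΔE² + ΔN²) = √(177.6² + (-177.9)²) = 251.3 m.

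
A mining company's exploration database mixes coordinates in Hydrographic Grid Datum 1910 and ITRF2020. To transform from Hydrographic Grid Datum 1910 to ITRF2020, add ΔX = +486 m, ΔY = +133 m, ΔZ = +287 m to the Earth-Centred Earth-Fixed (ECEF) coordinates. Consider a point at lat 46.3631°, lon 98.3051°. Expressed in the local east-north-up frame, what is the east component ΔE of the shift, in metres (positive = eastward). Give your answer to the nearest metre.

ΔE = -500 m

At φ = 46.3631°, λ = 98.3051°: sin φ = 0.723728, cos φ = 0.690086, sin λ = 0.989513, cos λ = -0.144444.
ΔE = −sin λ·ΔX + cos λ·ΔY = −(0.989513)·(486) + (-0.144444)·(133) = -500.11 m.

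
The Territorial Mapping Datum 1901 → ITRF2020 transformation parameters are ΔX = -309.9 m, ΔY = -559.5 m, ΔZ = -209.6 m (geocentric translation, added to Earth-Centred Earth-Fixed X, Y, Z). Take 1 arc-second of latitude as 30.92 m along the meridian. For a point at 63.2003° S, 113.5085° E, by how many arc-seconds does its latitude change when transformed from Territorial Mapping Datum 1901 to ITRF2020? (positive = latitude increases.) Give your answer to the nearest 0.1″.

sin φ = -0.892588, cos φ = 0.450873, sin λ = 0.917001, cos λ = -0.398885.
North component: ΔN = −sin φ cos λ·ΔX − sin φ sin λ·ΔY + cos φ·ΔZ = −(-0.892588)(-0.398885)(-309.9) − (-0.892588)(0.917001)(-559.5) + (0.450873)(-209.6) = -442.12 m.
1° of latitude spans 3600 × 30.92 = 111312 m, so Δφ = -442.12 / 111312 × 3600 = -14.299″.

Δφ = -14.3″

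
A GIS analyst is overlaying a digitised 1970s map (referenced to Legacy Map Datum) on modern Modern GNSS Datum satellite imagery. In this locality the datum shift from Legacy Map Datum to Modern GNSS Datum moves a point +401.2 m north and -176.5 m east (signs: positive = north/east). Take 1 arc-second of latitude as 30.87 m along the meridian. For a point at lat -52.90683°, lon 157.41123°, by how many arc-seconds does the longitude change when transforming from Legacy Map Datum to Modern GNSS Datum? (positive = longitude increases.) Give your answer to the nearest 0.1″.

At latitude -52.90683°, cos φ = 0.603113.
1″ of longitude at this latitude = 30.87 × cos φ = 18.6181 m, so Δλ = -176.5 / 18.6181 = -9.480″.

Δλ = -9.5″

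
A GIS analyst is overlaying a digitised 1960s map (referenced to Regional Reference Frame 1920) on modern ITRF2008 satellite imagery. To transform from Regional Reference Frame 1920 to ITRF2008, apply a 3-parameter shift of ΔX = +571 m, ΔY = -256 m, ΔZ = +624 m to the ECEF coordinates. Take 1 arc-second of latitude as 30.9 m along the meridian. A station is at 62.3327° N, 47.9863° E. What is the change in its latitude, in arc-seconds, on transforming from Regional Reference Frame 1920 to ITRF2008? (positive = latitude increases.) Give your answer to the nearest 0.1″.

Δφ = 3.9″

sin φ = 0.885659, cos φ = 0.464337, sin λ = 0.742985, cos λ = 0.669308.
North component: ΔN = −sin φ cos λ·ΔX − sin φ sin λ·ΔY + cos φ·ΔZ = −(0.885659)(0.669308)(571) − (0.885659)(0.742985)(-256) + (0.464337)(624) = 119.73 m.
1° of latitude spans 3600 × 30.90 = 111240 m, so Δφ = 119.73 / 111240 × 3600 = 3.875″.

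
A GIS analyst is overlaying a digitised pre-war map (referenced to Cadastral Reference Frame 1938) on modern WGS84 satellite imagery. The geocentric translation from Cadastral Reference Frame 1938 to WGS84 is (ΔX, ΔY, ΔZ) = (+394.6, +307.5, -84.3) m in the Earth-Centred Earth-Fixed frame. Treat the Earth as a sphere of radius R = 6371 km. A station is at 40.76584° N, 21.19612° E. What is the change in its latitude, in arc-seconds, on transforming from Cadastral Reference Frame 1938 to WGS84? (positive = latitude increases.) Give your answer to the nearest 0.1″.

sin φ = 0.652969, cos φ = 0.757384, sin λ = 0.361561, cos λ = 0.932348.
North component: ΔN = −sin φ cos λ·ΔX − sin φ sin λ·ΔY + cos φ·ΔZ = −(0.652969)(0.932348)(394.6) − (0.652969)(0.361561)(307.5) + (0.757384)(-84.3) = -376.68 m.
1° of latitude spans πR/180 = 111195 m, so Δφ = -376.68 / 111195 × 3600 = -12.195″.

Δφ = -12.2″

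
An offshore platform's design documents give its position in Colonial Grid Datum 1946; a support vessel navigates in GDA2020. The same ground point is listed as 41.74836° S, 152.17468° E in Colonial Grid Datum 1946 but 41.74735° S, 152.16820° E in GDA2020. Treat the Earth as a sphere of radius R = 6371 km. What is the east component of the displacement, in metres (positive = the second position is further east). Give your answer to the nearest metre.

Δφ = -41.74735° − -41.74836° = +0.00101°; Δλ = 152.16820° − 152.17468° = -0.00648°.
1° along a meridian = πR/180 = 111195 m.
ΔN = Δφ × 111195 = 112.3 m; ΔE = Δλ × 111195 × cos(-41.74836°) = -0.00648 × 111195 × 0.746076 = -537.6 m.

ΔE = -538 m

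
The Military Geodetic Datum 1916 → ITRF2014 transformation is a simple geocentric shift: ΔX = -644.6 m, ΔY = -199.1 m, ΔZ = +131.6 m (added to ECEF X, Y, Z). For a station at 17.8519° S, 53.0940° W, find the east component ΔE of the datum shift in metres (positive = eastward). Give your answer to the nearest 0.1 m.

ΔE = -635.0 m

The local east axis at (φ, λ) is (−sin λ, cos λ, 0), so ΔE = −sin(-53.0940°)·(-644.6) + cos(-53.0940°)·(-199.1) = -635.00 m.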